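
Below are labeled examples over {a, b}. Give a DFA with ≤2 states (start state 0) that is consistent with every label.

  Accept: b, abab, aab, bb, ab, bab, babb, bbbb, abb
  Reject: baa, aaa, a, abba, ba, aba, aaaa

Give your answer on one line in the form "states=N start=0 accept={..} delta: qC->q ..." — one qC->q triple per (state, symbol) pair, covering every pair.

states=2 start=0 accept={1} delta: 0a->0 0b->1 1a->0 1b->1

Fold the examples into a partial DFA from state 0: repeatedly fix the first undefined (state, symbol) met by the shortest-then-alphabetical prefix, trying targets in increasing order and rejecting any under which an Accept and a Reject string meet in one state with the same remainder; add a state when all current targets are rejected. Accepting states are where Accept strings end.
a: 0a undefined. 0a->0: ok.
b: 0b undefined. 0b->0: no, b/baa meet in 0. Open state 1: 0b->1.
ba: 1a undefined. 1a->0: ok.
bb: 1b undefined. 1b->0: no, bb/baa meet in 0. 1b->1: ok.
All examples now run through 2 states with every (state, symbol) defined. Accept strings end in {1}, Reject strings end in {0}; accept={1}.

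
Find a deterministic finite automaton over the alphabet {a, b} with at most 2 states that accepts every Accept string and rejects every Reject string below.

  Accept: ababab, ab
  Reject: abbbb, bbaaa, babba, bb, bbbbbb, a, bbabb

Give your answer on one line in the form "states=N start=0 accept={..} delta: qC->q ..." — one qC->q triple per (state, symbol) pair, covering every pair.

states=2 start=0 accept={1} delta: 0a->0 0b->1 1a->0 1b->0

Grow the machine one transition at a time. Run the examples from 0; the earliest place one falls off (shortest prefix, ties alphabetical) gets sent to the lowest-numbered state that keeps every Accept/Reject pair distinguishable — a pair clashes when both reach the same state with identical unread suffix — and to a fresh state only if none does.
a: 0a undefined. 0a->0: ok.
b: 0b undefined. 0b->0: no, ababab/abbbb meet in 0. Open state 1: 0b->1.
ba: 1a undefined. 1a->0: ok.
bb: 1b undefined. 1b->0: ok.
All examples now run through 2 states with every (state, symbol) defined. Accept strings end in {1}, Reject strings end in {0}; accept={1}.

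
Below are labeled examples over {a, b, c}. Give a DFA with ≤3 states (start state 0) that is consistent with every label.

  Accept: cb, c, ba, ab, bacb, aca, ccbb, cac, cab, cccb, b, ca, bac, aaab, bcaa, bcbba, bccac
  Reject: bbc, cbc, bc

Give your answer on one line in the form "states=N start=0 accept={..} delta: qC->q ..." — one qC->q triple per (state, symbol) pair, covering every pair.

Fold the examples into a partial DFA from state 0: repeatedly fix the first undefined (state, symbol) met by the shortest-then-alphabetical prefix, trying targets in increasing order and rejecting any under which an Accept and a Reject string meet in one state with the same remainder; add a state when all current targets are rejected. Accepting states are where Accept strings end.
a: 0a undefined. 0a->0: ok.
b: 0b undefined. 0b->0: no, c/bbc meet in 0 with "c" left. Open state 1: 0b->1.
c: 0c undefined. 0c->0: ok.
ba: 1a undefined. 1a->0: ok.
bb: 1b undefined. 1b->0: no, c/bbc meet in 0. 1b->1: ok.
bc: 1c undefined. 1c->0: no, c/bbc meet in 0. 1c->1: no, cb/bbc meet in 1. Open state 2: 1c->2.
bca: 2a undefined. 2a->0: ok.
bcb: 2b undefined. 2b->0: ok.
bcc: 2c undefined. 2c->0: ok.
All examples now run through 3 states with every (state, symbol) defined. Accept strings end in {0,1}, Reject strings end in {2}; accept={0,1}.

states=3 start=0 accept={0,1} delta: 0a->0 0b->1 0c->0 1a->0 1b->1 1c->2 2a->0 2b->0 2c->0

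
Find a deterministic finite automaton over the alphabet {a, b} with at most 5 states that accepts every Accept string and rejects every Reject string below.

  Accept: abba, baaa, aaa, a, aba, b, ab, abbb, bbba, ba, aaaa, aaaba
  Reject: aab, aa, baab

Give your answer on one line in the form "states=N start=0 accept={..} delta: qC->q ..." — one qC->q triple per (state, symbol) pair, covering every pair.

states=3 start=0 accept={0,1} delta: 0a->1 0b->0 1a->2 1b->0 2a->0 2b->2

State merging on the prefix tree: take the shortest (then alphabetical) example prefix whose next move is undefined and point that move at state 0, else 1, else 2, ...; a target is out if some Accept/Reject pair would then sit in one state with the same input left (inseparable). If every existing state is out, open a new one.
a: 0a undefined. 0a->0: no, aaa/aa meet in 0. Open state 1: 0a->1.
b: 0b undefined. 0b->0: ok.
aa: 1a undefined. 1a->0: no, b/aab meet in 0. 1a->1: no, baaa/aa meet in 1. Open state 2: 1a->2.
ab: 1b undefined. 1b->0: ok.
aaa: 2a undefined. 2a->0: ok.
aab: 2b undefined. 2b->0: no, baaa/aab meet in 0. 2b->1: no, abba/aab meet in 1. 2b->2: ok.
All examples now run through 3 states with every (state, symbol) defined. Accept strings end in {0,1}, Reject strings end in {2}; accept={0,1}.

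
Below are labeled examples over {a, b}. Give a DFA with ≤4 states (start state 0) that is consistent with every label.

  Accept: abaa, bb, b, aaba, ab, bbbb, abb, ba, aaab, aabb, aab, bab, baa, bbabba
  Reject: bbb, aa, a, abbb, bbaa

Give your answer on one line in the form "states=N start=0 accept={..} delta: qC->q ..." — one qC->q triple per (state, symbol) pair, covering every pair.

Grow the machine one transition at a time. Run the examples from 0; the earliest place one falls off (shortest prefix, ties alphabetical) gets sent to the lowest-numbered state that keeps every Accept/Reject pair distinguishable — a pair clashes when both reach the same state with identical unread suffix — and to a fresh state only if none does.
a: 0a undefined. 0a->0: ok.
b: 0b undefined. 0b->0: no, abaa/bbb meet in 0. Open state 1: 0b->1.
ba: 1a undefined. 1a->0: no, abaa/aa meet in 0. 1a->1: ok.
bb: 1b undefined. 1b->0: no, abaa/bbb meet in 1. 1b->1: no, abaa/bbb meet in 1. Open state 2: 1b->2.
bba: 2a undefined. 2a->0: no, bbabba/aa meet in 0. 2a->1: no, abaa/bbaa meet in 1. 2a->2: no, bb/bbaa meet in 2. Open state 3: 2a->3.
bbb: 2b undefined. 2b->0: ok.
bbaa: 3a undefined. 3a->0: ok.
bbab: 3b undefined. 3b->0: ok.
All examples now run through 4 states with every (state, symbol) defined. Accept strings end in {1,2}, Reject strings end in {0}; accept={1,2}.

states=4 start=0 accept={1,2} delta: 0a->0 0b->1 1a->1 1b->2 2a->3 2b->0 3a->0 3b->0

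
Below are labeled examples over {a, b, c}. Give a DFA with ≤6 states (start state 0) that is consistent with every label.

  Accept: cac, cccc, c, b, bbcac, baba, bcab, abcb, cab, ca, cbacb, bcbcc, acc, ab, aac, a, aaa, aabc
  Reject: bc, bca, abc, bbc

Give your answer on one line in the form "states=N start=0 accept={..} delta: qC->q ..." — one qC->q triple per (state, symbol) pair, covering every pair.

states=4 start=0 accept={0,1,2} delta: 0a->1 0b->1 0c->1 1a->2 1b->1 1c->3 2a->0 2b->0 2c->0 3a->3 3b->1 3c->0

Fold the examples into a partial DFA from state 0: repeatedly fix the first undefined (state, symbol) met by the shortest-then-alphabetical prefix, trying targets in increasing order and rejecting any under which an Accept and a Reject string meet in one state with the same remainder; add a state when all current targets are rejected. Accepting states are where Accept strings end.
a: 0a undefined. 0a->0: no, aabc/bc meet in 0 with "bc" left. Open state 1: 0a->1.
b: 0b undefined. 0b->0: no, c/bc meet in 0 with "c" left. 0b->1: ok.
c: 0c undefined. 0c->0: no, cac/bc meet in 1 with "c" left. 0c->1: ok.
aa: 1a undefined. 1a->0: no, aabc/bc meet in 1 with "c" left. 1a->1: no, cac/bc meet in 1 with "c" left. Open state 2: 1a->2.
ab: 1b undefined. 1b->0: no, c/abc meet in 1. 1b->1: ok.
ac: 1c undefined. 1c->0: no, cccc/bc meet in 0. 1c->1: no, cccc/bc meet in 1. 1c->2: no, ca/bc meet in 2. Open state 3: 1c->3.
aaa: 2a undefined. 2a->0: ok.
aab: 2b undefined. 2b->0: ok.
aac: 2c undefined. 2c->0: ok.
acc: 3c undefined. 3c->0: ok.
bca: 3a undefined. 3a->0: no, cac/bca meet in 0. 3a->1: no, cccc/bca meet in 1. 3a->2: no, ca/bca meet in 2. 3a->3: ok.
bcb: 3b undefined. 3b->0: no, bcbcc/bc meet in 3. 3b->1: ok.
All examples now run through 4 states with every (state, symbol) defined. Accept strings end in {0,1,2}, Reject strings end in {3}; accept={0,1,2}.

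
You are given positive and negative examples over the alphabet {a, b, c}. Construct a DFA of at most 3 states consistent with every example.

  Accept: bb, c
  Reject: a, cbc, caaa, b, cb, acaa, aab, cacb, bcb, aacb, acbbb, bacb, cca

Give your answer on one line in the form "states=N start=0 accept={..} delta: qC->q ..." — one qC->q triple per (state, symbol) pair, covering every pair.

states=3 start=0 accept={2} delta: 0a->0 0b->1 0c->2 1a->0 1b->2 1c->0 2a->0 2b->1 2c->0

State merging on the prefix tree: take the shortest (then alphabetical) example prefix whose next move is undefined and point that move at state 0, else 1, else 2, ...; a target is out if some Accept/Reject pair would then sit in one state with the same input left (inseparable). If every existing state is out, open a new one.
a: 0a undefined. 0a->0: ok.
b: 0b undefined. 0b->0: no, bb/a meet in 0. Open state 1: 0b->1.
c: 0c undefined. 0c->0: no, c/a meet in 0. 0c->1: no, bb/cb meet in 1 with "b" left. Open state 2: 0c->2.
ba: 1a undefined. 1a->0: ok.
bb: 1b undefined. 1b->0: no, bb/a meet in 0. 1b->1: no, bb/b meet in 1. 1b->2: ok.
bc: 1c undefined. 1c->0: ok.
ca: 2a undefined. 2a->0: ok.
cb: 2b undefined. 2b->0: no, bb/cbc meet in 2. 2b->1: ok.
cc: 2c undefined. 2c->0: ok.
All examples now run through 3 states with every (state, symbol) defined. Accept strings end in {2}, Reject strings end in {0,1}; accept={2}.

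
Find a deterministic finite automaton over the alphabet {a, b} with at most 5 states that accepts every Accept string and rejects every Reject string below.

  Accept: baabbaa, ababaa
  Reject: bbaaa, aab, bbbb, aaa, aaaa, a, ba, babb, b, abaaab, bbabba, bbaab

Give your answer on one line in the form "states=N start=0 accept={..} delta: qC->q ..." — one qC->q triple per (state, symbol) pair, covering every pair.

State merging on the prefix tree: take the shortest (then alphabetical) example prefix whose next move is undefined and point that move at state 0, else 1, else 2, ...; a target is out if some Accept/Reject pair would then sit in one state with the same input left (inseparable). If every existing state is out, open a new one.
a: 0a undefined. 0a->0: ok.
b: 0b undefined. 0b->0: no, baabbaa/bbaaa meet in 0. Open state 1: 0b->1.
ba: 1a undefined. 1a->0: no, ababaa/aaa meet in 0. 1a->1: ok.
bb: 1b undefined. 1b->0: no, baabbaa/aab meet in 1. 1b->1: no, baabbaa/bbaaa meet in 1. Open state 2: 1b->2.
bba: 2a undefined. 2a->0: no, ababaa/bbaaa meet in 0. 2a->1: no, ababaa/bbaaa meet in 1. 2a->2: no, ababaa/bbaaa meet in 2. Open state 3: 2a->3.
bbb: 2b undefined. 2b->0: no, baabbaa/aaa meet in 0. 2b->1: no, baabbaa/aab meet in 1. 2b->2: ok.
bbaa: 3a undefined. 3a->0: no, baabbaa/bbaaa meet in 0. 3a->1: no, baabbaa/bbaaa meet in 1. 3a->2: no, baabbaa/bbbb meet in 2. 3a->3: no, baabbaa/bbaaa meet in 3. Open state 4: 3a->4.
bbab: 3b undefined. 3b->0: ok.
bbaaa: 4a undefined. 4a->0: ok.
bbaab: 4b undefined. 4b->0: ok.
All examples now run through 5 states with every (state, symbol) defined. Accept strings end in {4}, Reject strings end in {0,1,2}; accept={4}.

states=5 start=0 accept={4} delta: 0a->0 0b->1 1a->1 1b->2 2a->3 2b->2 3a->4 3b->0 4a->0 4b->0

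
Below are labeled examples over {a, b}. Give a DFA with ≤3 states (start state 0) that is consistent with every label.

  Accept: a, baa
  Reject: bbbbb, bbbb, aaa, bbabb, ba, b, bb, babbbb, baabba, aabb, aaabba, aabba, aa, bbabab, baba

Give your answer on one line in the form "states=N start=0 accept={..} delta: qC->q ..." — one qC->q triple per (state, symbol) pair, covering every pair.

Grow the machine one transition at a time. Run the examples from 0; the earliest place one falls off (shortest prefix, ties alphabetical) gets sent to the lowest-numbered state that keeps every Accept/Reject pair distinguishable — a pair clashes when both reach the same state with identical unread suffix — and to a fresh state only if none does.
a: 0a undefined. 0a->0: no, a/aaa meet in 0. Open state 1: 0a->1.
b: 0b undefined. 0b->0: no, a/ba meet in 1. 0b->1: no, a/b meet in 1. Open state 2: 0b->2.
aa: 1a undefined. 1a->0: no, a/aaa meet in 1. 1a->1: no, a/aaa meet in 1. 1a->2: ok.
ba: 2a undefined. 2a->0: ok.
bb: 2b undefined. 2b->0: no, a/aaabba meet in 1. 2b->1: no, a/bb meet in 1. 2b->2: ok.
baab: 1b undefined. 1b->0: ok.
All examples now run through 3 states with every (state, symbol) defined. Accept strings end in {1}, Reject strings end in {0,2}; accept={1}.

states=3 start=0 accept={1} delta: 0a->1 0b->2 1a->2 1b->0 2a->0 2b->2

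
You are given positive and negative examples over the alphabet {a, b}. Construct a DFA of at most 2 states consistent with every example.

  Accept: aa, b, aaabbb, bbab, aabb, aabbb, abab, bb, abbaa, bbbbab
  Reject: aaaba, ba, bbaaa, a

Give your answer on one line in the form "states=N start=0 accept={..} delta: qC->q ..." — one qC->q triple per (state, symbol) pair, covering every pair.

Grow the machine one transition at a time. Run the examples from 0; the earliest place one falls off (shortest prefix, ties alphabetical) gets sent to the lowest-numbered state that keeps every Accept/Reject pair distinguishable — a pair clashes when both reach the same state with identical unread suffix — and to a fresh state only if none does.
a: 0a undefined. 0a->0: no, aa/a meet in 0. Open state 1: 0a->1.
b: 0b undefined. 0b->0: ok.
aa: 1a undefined. 1a->0: ok.
ab: 1b undefined. 1b->0: ok.
All examples now run through 2 states with every (state, symbol) defined. Accept strings end in {0}, Reject strings end in {1}; accept={0}.

states=2 start=0 accept={0} delta: 0a->1 0b->0 1a->0 1b->0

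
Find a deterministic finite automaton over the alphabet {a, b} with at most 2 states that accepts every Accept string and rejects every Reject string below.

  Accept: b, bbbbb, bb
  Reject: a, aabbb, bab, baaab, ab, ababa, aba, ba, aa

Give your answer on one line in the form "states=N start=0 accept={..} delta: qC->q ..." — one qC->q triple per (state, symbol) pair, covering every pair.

Fold the examples into a partial DFA from state 0: repeatedly fix the first undefined (state, symbol) met by the shortest-then-alphabetical prefix, trying targets in increasing order and rejecting any under which an Accept and a Reject string meet in one state with the same remainder; add a state when all current targets are rejected. Accepting states are where Accept strings end.
a: 0a undefined. 0a->0: no, b/ab meet in 0 with "b" left. Open state 1: 0a->1.
b: 0b undefined. 0b->0: ok.
aa: 1a undefined. 1a->0: no, b/aabbb meet in 0. 1a->1: ok.
ab: 1b undefined. 1b->0: no, b/aabbb meet in 0. 1b->1: ok.
All examples now run through 2 states with every (state, symbol) defined. Accept strings end in {0}, Reject strings end in {1}; accept={0}.

states=2 start=0 accept={0} delta: 0a->1 0b->0 1a->1 1b->1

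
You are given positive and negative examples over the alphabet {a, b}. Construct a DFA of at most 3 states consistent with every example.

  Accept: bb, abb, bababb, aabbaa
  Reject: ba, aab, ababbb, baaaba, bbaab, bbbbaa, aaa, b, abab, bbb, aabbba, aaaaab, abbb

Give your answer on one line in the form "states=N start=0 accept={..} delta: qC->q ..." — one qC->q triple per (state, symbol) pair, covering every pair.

states=3 start=0 accept={2} delta: 0a->0 0b->1 1a->0 1b->2 2a->2 2b->0

Fold the examples into a partial DFA from state 0: repeatedly fix the first undefined (state, symbol) met by the shortest-then-alphabetical prefix, trying targets in increasing order and rejecting any under which an Accept and a Reject string meet in one state with the same remainder; add a state when all current targets are rejected. Accepting states are where Accept strings end.
a: 0a undefined. 0a->0: ok.
b: 0b undefined. 0b->0: no, bb/ba meet in 0. Open state 1: 0b->1.
ba: 1a undefined. 1a->0: ok.
bb: 1b undefined. 1b->0: no, bb/ba meet in 0. 1b->1: no, bb/aab meet in 1. Open state 2: 1b->2.
bba: 2a undefined. 2a->0: no, aabbaa/ba meet in 0. 2a->1: no, aabbaa/ba meet in 0. 2a->2: ok.
bbb: 2b undefined. 2b->0: ok.
All examples now run through 3 states with every (state, symbol) defined. Accept strings end in {2}, Reject strings end in {0,1}; accept={2}.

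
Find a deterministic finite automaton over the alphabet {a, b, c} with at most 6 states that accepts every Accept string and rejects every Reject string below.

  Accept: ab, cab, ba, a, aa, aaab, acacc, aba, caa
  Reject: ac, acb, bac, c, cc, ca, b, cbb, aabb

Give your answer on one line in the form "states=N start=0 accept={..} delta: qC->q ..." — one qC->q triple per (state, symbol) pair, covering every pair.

State merging on the prefix tree: take the shortest (then alphabetical) example prefix whose next move is undefined and point that move at state 0, else 1, else 2, ...; a target is out if some Accept/Reject pair would then sit in one state with the same input left (inseparable). If every existing state is out, open a new one.
a: 0a undefined. 0a->0: no, ab/b meet in 0 with "b" left. Open state 1: 0a->1.
b: 0b undefined. 0b->0: ok.
c: 0c undefined. 0c->0: no, ba/ca meet in 1. 0c->1: no, ba/c meet in 1. Open state 2: 0c->2.
aa: 1a undefined. 1a->0: no, aa/b meet in 0. 1a->1: ok.
ab: 1b undefined. 1b->0: no, ab/b meet in 0. 1b->1: no, ab/aabb meet in 1. 1b->2: no, ab/c meet in 2. Open state 3: 1b->3.
ac: 1c undefined. 1c->0: no, acacc/c meet in 2. 1c->1: no, ab/acb meet in 3. 1c->2: ok.
ca: 2a undefined. 2a->0: no, cab/ca meet in 0. 2a->1: no, ba/ca meet in 1. 2a->2: no, cab/acb meet in 2 with "b" left. 2a->3: no, ab/ca meet in 3. Open state 4: 2a->4.
cb: 2b undefined. 2b->0: ok.
cc: 2c undefined. 2c->0: ok.
aba: 3a undefined. 3a->0: no, aba/acb meet in 0. 3a->1: ok.
caa: 4a undefined. 4a->0: no, caa/acb meet in 0. 4a->1: ok.
cab: 4b undefined. 4b->0: no, cab/acb meet in 0. 4b->1: ok.
aabb: 3b undefined. 3b->0: ok.
acac: 4c undefined. 4c->0: no, acacc/ac meet in 2. 4c->1: no, acacc/ac meet in 2. 4c->2: no, acacc/acb meet in 0. 4c->3: ok.
acacc: 3c undefined. 3c->0: no, acacc/acb meet in 0. 3c->1: ok.
All examples now run through 5 states with every (state, symbol) defined. Accept strings end in {1,3}, Reject strings end in {0,2,4}; accept={1,3}.

states=5 start=0 accept={1,3} delta: 0a->1 0b->0 0c->2 1a->1 1b->3 1c->2 2a->4 2b->0 2c->0 3a->1 3b->0 3c->1 4a->1 4b->1 4c->3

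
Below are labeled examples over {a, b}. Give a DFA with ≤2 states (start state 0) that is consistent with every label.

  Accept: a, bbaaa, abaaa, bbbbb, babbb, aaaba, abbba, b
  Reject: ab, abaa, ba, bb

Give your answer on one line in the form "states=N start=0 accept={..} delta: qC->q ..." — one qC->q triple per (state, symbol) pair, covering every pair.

states=2 start=0 accept={1} delta: 0a->1 0b->1 1a->0 1b->0

State merging on the prefix tree: take the shortest (then alphabetical) example prefix whose next move is undefined and point that move at state 0, else 1, else 2, ...; a target is out if some Accept/Reject pair would then sit in one state with the same input left (inseparable). If every existing state is out, open a new one.
a: 0a undefined. 0a->0: no, aaaba/ba meet in 0 with "ba" left. Open state 1: 0a->1.
b: 0b undefined. 0b->0: no, a/ba meet in 1. 0b->1: ok.
aa: 1a undefined. 1a->0: ok.
ab: 1b undefined. 1b->0: ok.
All examples now run through 2 states with every (state, symbol) defined. Accept strings end in {1}, Reject strings end in {0}; accept={1}.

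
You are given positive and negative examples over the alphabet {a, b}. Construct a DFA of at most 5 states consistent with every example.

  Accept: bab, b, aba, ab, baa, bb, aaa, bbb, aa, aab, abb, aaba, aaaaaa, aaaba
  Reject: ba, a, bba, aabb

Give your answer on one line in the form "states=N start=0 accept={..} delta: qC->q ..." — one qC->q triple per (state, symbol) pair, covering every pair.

states=4 start=0 accept={0,2,3} delta: 0a->1 0b->0 1a->2 1b->2 2a->2 2b->3 3a->0 3b->1

State merging on the prefix tree: take the shortest (then alphabetical) example prefix whose next move is undefined and point that move at state 0, else 1, else 2, ...; a target is out if some Accept/Reject pair would then sit in one state with the same input left (inseparable). If every existing state is out, open a new one.
a: 0a undefined. 0a->0: no, aba/ba meet in 0 with "ba" left. Open state 1: 0a->1.
b: 0b undefined. 0b->0: ok.
aa: 1a undefined. 1a->0: no, b/aabb meet in 0. 1a->1: no, baa/ba meet in 1. Open state 2: 1a->2.
ab: 1b undefined. 1b->0: no, aba/ba meet in 1. 1b->1: no, bab/ba meet in 1. 1b->2: ok.
aaa: 2a undefined. 2a->0: no, aaaba/ba meet in 1. 2a->1: no, aba/ba meet in 1. 2a->2: ok.
aab: 2b undefined. 2b->0: no, b/aabb meet in 0. 2b->1: no, bab/aabb meet in 2. 2b->2: no, bab/aabb meet in 2. Open state 3: 2b->3.
aaba: 3a undefined. 3a->0: ok.
aabb: 3b undefined. 3b->0: no, b/aabb meet in 0. 3b->1: ok.
All examples now run through 4 states with every (state, symbol) defined. Accept strings end in {0,2,3}, Reject strings end in {1}; accept={0,2,3}.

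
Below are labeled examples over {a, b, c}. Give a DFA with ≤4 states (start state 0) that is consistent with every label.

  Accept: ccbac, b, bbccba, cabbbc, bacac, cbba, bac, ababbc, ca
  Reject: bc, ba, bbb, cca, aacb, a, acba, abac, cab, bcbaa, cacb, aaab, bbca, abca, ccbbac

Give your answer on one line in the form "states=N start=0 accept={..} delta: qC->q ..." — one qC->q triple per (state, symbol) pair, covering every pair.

Grow the machine one transition at a time. Run the examples from 0; the earliest place one falls off (shortest prefix, ties alphabetical) gets sent to the lowest-numbered state that keeps every Accept/Reject pair distinguishable — a pair clashes when both reach the same state with identical unread suffix — and to a fresh state only if none does.
a: 0a undefined. 0a->0: no, b/aaab meet in 0 with "b" left. Open state 1: 0a->1.
b: 0b undefined. 0b->0: no, b/bbb meet in 0. 0b->1: no, b/a meet in 1. Open state 2: 0b->2.
c: 0c undefined. 0c->0: no, ca/cca meet in 1. 0c->1: ok.
aa: 1a undefined. 1a->0: no, b/cab meet in 2. 1a->1: no, ca/a meet in 1. 1a->2: ok.
ab: 1b undefined. 1b->0: no, b/abca meet in 2. 1b->1: ok.
ac: 1c undefined. 1c->0: ok.
ba: 2a undefined. 2a->0: no, ccbac/cca meet in 1. 2a->1: ok.
bb: 2b undefined. 2b->0: no, ccbac/cab meet in 0. 2b->1: ok.
bc: 2c undefined. 2c->0: no, ccbac/bc meet in 0. 2c->1: ok.
All examples now run through 3 states with every (state, symbol) defined. Accept strings end in {0,2}, Reject strings end in {1}; accept={0,2}.

states=3 start=0 accept={0,2} delta: 0a->1 0b->2 0c->1 1a->2 1b->1 1c->0 2a->1 2b->1 2c->1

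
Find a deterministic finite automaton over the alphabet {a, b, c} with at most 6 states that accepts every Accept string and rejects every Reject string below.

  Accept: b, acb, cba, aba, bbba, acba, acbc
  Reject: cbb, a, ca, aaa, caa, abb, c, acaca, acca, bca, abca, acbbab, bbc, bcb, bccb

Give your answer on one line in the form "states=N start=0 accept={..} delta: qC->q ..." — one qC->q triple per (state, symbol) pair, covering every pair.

State merging on the prefix tree: take the shortest (then alphabetical) example prefix whose next move is undefined and point that move at state 0, else 1, else 2, ...; a target is out if some Accept/Reject pair would then sit in one state with the same input left (inseparable). If every existing state is out, open a new one.
a: 0a undefined. 0a->0: ok.
b: 0b undefined. 0b->0: no, b/a meet in 0. Open state 1: 0b->1.
c: 0c undefined. 0c->0: ok.
bb: 1b undefined. 1b->0: no, b/acbbab meet in 1. 1b->1: no, b/cbb meet in 1. Open state 2: 1b->2.
bc: 1c undefined. 1c->0: no, b/bcb meet in 1. 1c->1: no, cba/bca meet in 1 with "a" left. 1c->2: no, acbc/cbb meet in 2. Open state 3: 1c->3.
aba: 1a undefined. 1a->0: no, cba/a meet in 0. 1a->1: ok.
bbb: 2b undefined. 2b->0: no, bbba/a meet in 0. 2b->1: ok.
bbc: 2c undefined. 2c->0: ok.
bca: 3a undefined. 3a->0: ok.
bcb: 3b undefined. 3b->0: ok.
bcc: 3c undefined. 3c->0: no, b/bccb meet in 1. 3c->1: ok.
acbba: 2a undefined. 2a->0: no, b/acbbab meet in 1. 2a->1: ok.
All examples now run through 4 states with every (state, symbol) defined. Accept strings end in {1,3}, Reject strings end in {0,2}; accept={1,3}.

states=4 start=0 accept={1,3} delta: 0a->0 0b->1 0c->0 1a->1 1b->2 1c->3 2a->1 2b->1 2c->0 3a->0 3b->0 3c->1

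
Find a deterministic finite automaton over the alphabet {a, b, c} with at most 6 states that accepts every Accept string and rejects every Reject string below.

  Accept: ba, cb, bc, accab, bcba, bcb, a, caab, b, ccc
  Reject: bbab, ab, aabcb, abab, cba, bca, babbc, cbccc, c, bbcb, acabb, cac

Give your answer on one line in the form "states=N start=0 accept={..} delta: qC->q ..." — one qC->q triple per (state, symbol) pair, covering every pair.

states=5 start=0 accept={1,3} delta: 0a->1 0b->1 0c->2 1a->1 1b->2 1c->3 2a->4 2b->3 2c->1 3a->0 3b->1 3c->4 4a->0 4b->0 4c->0

Fold the examples into a partial DFA from state 0: repeatedly fix the first undefined (state, symbol) met by the shortest-then-alphabetical prefix, trying targets in increasing order and rejecting any under which an Accept and a Reject string meet in one state with the same remainder; add a state when all current targets are rejected. Accepting states are where Accept strings end.
a: 0a undefined. 0a->0: no, bcb/aabcb meet in 0 with "bcb" left. Open state 1: 0a->1.
b: 0b undefined. 0b->0: no, cb/bbcb meet in 0 with "cb" left. 0b->1: ok.
c: 0c undefined. 0c->0: no, ba/cba meet in 1 with "a" left. 0c->1: no, cb/ab meet in 1 with "b" left. Open state 2: 0c->2.
aa: 1a undefined. 1a->0: no, bcb/aabcb meet in 1 with "cb" left. 1a->1: ok.
ab: 1b undefined. 1b->0: no, cb/aabcb meet in 2 with "b" left. 1b->1: no, ba/bbab meet in 1. 1b->2: ok.
ac: 1c undefined. 1c->0: no, ba/bca meet in 1. 1c->1: no, ba/bca meet in 1. 1c->2: no, bc/ab meet in 2. Open state 3: 1c->3.
ca: 2a undefined. 2a->0: no, ba/bbab meet in 1. 2a->1: no, bc/cac meet in 3. 2a->2: no, cb/bbab meet in 2 with "b" left. 2a->3: no, bcb/bbab meet in 3 with "b" left. Open state 4: 2a->4.
cb: 2b undefined. 2b->0: no, ba/cba meet in 1. 2b->1: no, ba/cba meet in 1. 2b->2: no, cb/ab meet in 2. 2b->3: ok.
cc: 2c undefined. 2c->0: no, ba/aabcb meet in 1. 2c->1: ok.
aca: 3a undefined. 3a->0: ok.
acc: 3c undefined. 3c->0: no, ba/cbccc meet in 1. 3c->1: no, ba/babbc meet in 1. 3c->2: no, cb/cbccc meet in 3. 3c->3: no, cb/babbc meet in 3. 3c->4: ok.
bcb: 3b undefined. 3b->0: no, bcb/cba meet in 0. 3b->1: ok.
caa: 4a undefined. 4a->0: ok.
cac: 4c undefined. 4c->0: ok.
abab: 4b undefined. 4b->0: ok.
All examples now run through 5 states with every (state, symbol) defined. Accept strings end in {1,3}, Reject strings end in {0,2,4}; accept={1,3}.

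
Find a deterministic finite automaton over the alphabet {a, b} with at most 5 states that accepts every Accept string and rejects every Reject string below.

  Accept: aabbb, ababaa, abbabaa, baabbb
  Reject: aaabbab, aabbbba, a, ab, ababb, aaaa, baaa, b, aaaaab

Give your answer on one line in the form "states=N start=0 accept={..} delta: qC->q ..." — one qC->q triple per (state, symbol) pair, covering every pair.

states=5 start=0 accept={2,3} delta: 0a->0 0b->1 1a->2 1b->2 2a->3 2b->3 3a->1 3b->4 4a->1 4b->1

Grow the machine one transition at a time. Run the examples from 0; the earliest place one falls off (shortest prefix, ties alphabetical) gets sent to the lowest-numbered state that keeps every Accept/Reject pair distinguishable — a pair clashes when both reach the same state with identical unread suffix — and to a fresh state only if none does.
a: 0a undefined. 0a->0: ok.
b: 0b undefined. 0b->0: no, aabbb/aaabbab meet in 0. Open state 1: 0b->1.
ba: 1a undefined. 1a->0: no, ababaa/a meet in 0. 1a->1: no, aabbb/ababb meet in 1 with "bb" left. Open state 2: 1a->2.
abb: 1b undefined. 1b->0: no, aabbb/aaabbab meet in 1. 1b->1: no, aabbb/ab meet in 1. 1b->2: ok.
baa: 2a undefined. 2a->0: no, abbabaa/a meet in 0. 2a->1: no, abbabaa/aaabbab meet in 2. 2a->2: no, aabbb/aaabbab meet in 2 with "b" left. Open state 3: 2a->3.
abab: 2b undefined. 2b->0: no, aabbb/a meet in 0. 2b->1: no, aabbb/ab meet in 1. 2b->2: no, aabbb/ababb meet in 2. 2b->3: ok.
baaa: 3a undefined. 3a->0: no, ababaa/a meet in 0. 3a->1: ok.
baab: 3b undefined. 3b->0: no, abbabaa/aaabbab meet in 0. 3b->1: no, ababaa/aabbbba meet in 2. 3b->2: no, aabbb/aabbbba meet in 3. 3b->3: no, aabbb/aaabbab meet in 3. Open state 4: 3b->4.
baabb: 4b undefined. 4b->0: no, baabbb/ab meet in 1. 4b->1: ok.
abbaba: 4a undefined. 4a->0: no, abbabaa/aabbbba meet in 0. 4a->1: ok.
All examples now run through 5 states with every (state, symbol) defined. Accept strings end in {2,3}, Reject strings end in {0,1,4}; accept={2,3}.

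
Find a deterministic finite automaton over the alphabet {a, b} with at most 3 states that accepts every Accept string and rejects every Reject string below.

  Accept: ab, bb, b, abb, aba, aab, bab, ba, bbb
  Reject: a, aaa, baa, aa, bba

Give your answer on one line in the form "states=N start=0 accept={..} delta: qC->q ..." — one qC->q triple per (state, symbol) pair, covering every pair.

states=3 start=0 accept={1,2} delta: 0a->0 0b->1 1a->2 1b->2 2a->0 2b->1

Grow the machine one transition at a time. Run the examples from 0; the earliest place one falls off (shortest prefix, ties alphabetical) gets sent to the lowest-numbered state that keeps every Accept/Reject pair distinguishable — a pair clashes when both reach the same state with identical unread suffix — and to a fresh state only if none does.
a: 0a undefined. 0a->0: ok.
b: 0b undefined. 0b->0: no, ab/a meet in 0. Open state 1: 0b->1.
ba: 1a undefined. 1a->0: no, aba/a meet in 0. 1a->1: no, ab/baa meet in 1. Open state 2: 1a->2.
bb: 1b undefined. 1b->0: no, bb/a meet in 0. 1b->1: no, aba/bba meet in 2. 1b->2: ok.
baa: 2a undefined. 2a->0: ok.
bab: 2b undefined. 2b->0: no, bab/a meet in 0. 2b->1: ok.
All examples now run through 3 states with every (state, symbol) defined. Accept strings end in {1,2}, Reject strings end in {0}; accept={1,2}.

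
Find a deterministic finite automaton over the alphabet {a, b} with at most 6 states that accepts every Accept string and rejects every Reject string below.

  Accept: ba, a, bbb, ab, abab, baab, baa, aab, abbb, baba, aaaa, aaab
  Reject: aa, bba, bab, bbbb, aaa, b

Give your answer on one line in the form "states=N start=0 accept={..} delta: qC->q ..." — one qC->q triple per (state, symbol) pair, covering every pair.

states=4 start=0 accept={0,1} delta: 0a->1 0b->2 1a->3 1b->0 2a->0 2b->1 3a->2 3b->0

State merging on the prefix tree: take the shortest (then alphabetical) example prefix whose next move is undefined and point that move at state 0, else 1, else 2, ...; a target is out if some Accept/Reject pair would then sit in one state with the same input left (inseparable). If every existing state is out, open a new one.
a: 0a undefined. 0a->0: no, a/aa meet in 0. Open state 1: 0a->1.
b: 0b undefined. 0b->0: no, ba/bba meet in 1. 0b->1: no, ba/aa meet in 1 with "a" left. Open state 2: 0b->2.
aa: 1a undefined. 1a->0: no, a/aaa meet in 1. 1a->1: no, a/aa meet in 1. 1a->2: no, ba/aaa meet in 2 with "a" left. Open state 3: 1a->3.
ab: 1b undefined. 1b->0: ok.
ba: 2a undefined. 2a->0: ok.
bb: 2b undefined. 2b->0: no, ba/bbbb meet in 0. 2b->1: ok.
aaa: 3a undefined. 3a->0: no, ba/aaa meet in 0. 3a->1: no, a/aaa meet in 1. 3a->2: ok.
aab: 3b undefined. 3b->0: ok.
All examples now run through 4 states with every (state, symbol) defined. Accept strings end in {0,1}, Reject strings end in {2,3}; accept={0,1}.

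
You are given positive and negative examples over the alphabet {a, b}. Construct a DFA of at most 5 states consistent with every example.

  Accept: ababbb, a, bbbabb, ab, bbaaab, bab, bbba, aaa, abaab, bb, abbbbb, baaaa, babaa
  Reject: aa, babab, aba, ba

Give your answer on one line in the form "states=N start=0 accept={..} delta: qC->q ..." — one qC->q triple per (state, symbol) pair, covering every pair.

Grow the machine one transition at a time. Run the examples from 0; the earliest place one falls off (shortest prefix, ties alphabetical) gets sent to the lowest-numbered state that keeps every Accept/Reject pair distinguishable — a pair clashes when both reach the same state with identical unread suffix — and to a fresh state only if none does.
a: 0a undefined. 0a->0: no, a/aa meet in 0. Open state 1: 0a->1.
b: 0b undefined. 0b->0: no, a/ba meet in 1. 0b->1: ok.
aa: 1a undefined. 1a->0: no, a/babab meet in 1. 1a->1: no, a/aa meet in 1. Open state 2: 1a->2.
ab: 1b undefined. 1b->0: no, a/aba meet in 1. 1b->1: no, bbba/aa meet in 2. 1b->2: no, ab/aa meet in 2. Open state 3: 1b->3.
aaa: 2a undefined. 2a->0: no, baaaa/aa meet in 2. 2a->1: ok.
aba: 3a undefined. 3a->0: ok.
abb: 3b undefined. 3b->0: no, ababbb/aba meet in 0. 3b->1: no, bbba/aa meet in 2. 3b->2: no, ababbb/aa meet in 2. 3b->3: no, bbba/aba meet in 0. Open state 4: 3b->4.
bab: 2b undefined. 2b->0: no, ab/babab meet in 3. 2b->1: no, a/babab meet in 1. 2b->2: no, ab/babab meet in 3. 2b->3: no, a/babab meet in 1. 2b->4: ok.
abbb: 4b undefined. 4b->0: ok.
baba: 4a undefined. 4a->0: no, a/babab meet in 1. 4a->1: no, ab/babab meet in 3. 4a->2: no, ababbb/babab meet in 4. 4a->3: no, ababbb/babab meet in 4. 4a->4: ok.
All examples now run through 5 states with every (state, symbol) defined. Accept strings end in {1,3,4}, Reject strings end in {0,2}; accept={1,3,4}.

states=5 start=0 accept={1,3,4} delta: 0a->1 0b->1 1a->2 1b->3 2a->1 2b->4 3a->0 3b->4 4a->4 4b->0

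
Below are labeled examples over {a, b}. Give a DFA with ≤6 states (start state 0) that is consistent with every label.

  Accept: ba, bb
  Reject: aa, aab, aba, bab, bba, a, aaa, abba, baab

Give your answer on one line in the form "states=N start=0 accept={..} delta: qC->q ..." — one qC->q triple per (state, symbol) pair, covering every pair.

states=4 start=0 accept={3} delta: 0a->1 0b->2 1a->0 1b->1 2a->3 2b->3 3a->0 3b->0

Fold the examples into a partial DFA from state 0: repeatedly fix the first undefined (state, symbol) met by the shortest-then-alphabetical prefix, trying targets in increasing order and rejecting any under which an Accept and a Reject string meet in one state with the same remainder; add a state when all current targets are rejected. Accepting states are where Accept strings end.
a: 0a undefined. 0a->0: no, ba/aba meet in 0 with "ba" left. Open state 1: 0a->1.
b: 0b undefined. 0b->0: no, ba/bba meet in 1. 0b->1: no, ba/aa meet in 1 with "a" left. Open state 2: 0b->2.
aa: 1a undefined. 1a->0: ok.
ab: 1b undefined. 1b->0: no, ba/abba meet in 2 with "a" left. 1b->1: ok.
ba: 2a undefined. 2a->0: no, ba/aa meet in 0. 2a->1: no, ba/bab meet in 1. 2a->2: no, ba/aab meet in 2. Open state 3: 2a->3.
bb: 2b undefined. 2b->0: no, bb/aa meet in 0. 2b->1: no, bb/a meet in 1. 2b->2: no, ba/bba meet in 3. 2b->3: ok.
baa: 3a undefined. 3a->0: ok.
bab: 3b undefined. 3b->0: ok.
All examples now run through 4 states with every (state, symbol) defined. Accept strings end in {3}, Reject strings end in {0,1,2}; accept={3}.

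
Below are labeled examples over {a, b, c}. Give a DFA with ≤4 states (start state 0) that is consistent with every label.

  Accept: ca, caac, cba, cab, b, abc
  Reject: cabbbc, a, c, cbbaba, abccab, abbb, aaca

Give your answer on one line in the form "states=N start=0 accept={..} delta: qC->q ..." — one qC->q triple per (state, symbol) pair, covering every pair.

states=3 start=0 accept={0,2} delta: 0a->1 0b->0 0c->1 1a->2 1b->1 1c->2 2a->1 2b->0 2c->0

State merging on the prefix tree: take the shortest (then alphabetical) example prefix whose next move is undefined and point that move at state 0, else 1, else 2, ...; a target is out if some Accept/Reject pair would then sit in one state with the same input left (inseparable). If every existing state is out, open a new one.
a: 0a undefined. 0a->0: no, ca/aaca meet in 0 with "ca" left. Open state 1: 0a->1.
b: 0b undefined. 0b->0: ok.
c: 0c undefined. 0c->0: no, ca/a meet in 1. 0c->1: ok.
aa: 1a undefined. 1a->0: no, ca/aaca meet in 0. 1a->1: no, ca/a meet in 1. Open state 2: 1a->2.
ab: 1b undefined. 1b->0: no, cba/a meet in 1. 1b->1: ok.
aac: 2c undefined. 2c->0: ok.
abc: 1c undefined. 1c->0: no, cab/abccab meet in 2 with "b" left. 1c->1: no, cab/abccab meet in 2 with "b" left. 1c->2: ok.
caa: 2a undefined. 2a->0: no, caac/a meet in 1. 2a->1: ok.
cab: 2b undefined. 2b->0: ok.
All examples now run through 3 states with every (state, symbol) defined. Accept strings end in {0,2}, Reject strings end in {1}; accept={0,2}.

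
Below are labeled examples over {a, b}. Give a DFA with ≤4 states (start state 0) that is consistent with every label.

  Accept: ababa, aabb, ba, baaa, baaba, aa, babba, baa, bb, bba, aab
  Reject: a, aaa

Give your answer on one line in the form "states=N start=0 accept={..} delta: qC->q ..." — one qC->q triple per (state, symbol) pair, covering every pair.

states=3 start=0 accept={0,2} delta: 0a->1 0b->2 1a->0 1b->1 2a->2 2b->2

Fold the examples into a partial DFA from state 0: repeatedly fix the first undefined (state, symbol) met by the shortest-then-alphabetical prefix, trying targets in increasing order and rejecting any under which an Accept and a Reject string meet in one state with the same remainder; add a state when all current targets are rejected. Accepting states are where Accept strings end.
a: 0a undefined. 0a->0: no, aa/a meet in 0. Open state 1: 0a->1.
b: 0b undefined. 0b->0: no, ba/a meet in 1. 0b->1: no, baa/aaa meet in 1 with "aa" left. Open state 2: 0b->2.
aa: 1a undefined. 1a->0: ok.
ab: 1b undefined. 1b->0: no, ababa/a meet in 1. 1b->1: ok.
ba: 2a undefined. 2a->0: no, baa/a meet in 1. 2a->1: no, ababa/a meet in 1. 2a->2: ok.
bb: 2b undefined. 2b->0: no, baaba/a meet in 1. 2b->1: no, aabb/a meet in 1. 2b->2: ok.
All examples now run through 3 states with every (state, symbol) defined. Accept strings end in {0,2}, Reject strings end in {1}; accept={0,2}.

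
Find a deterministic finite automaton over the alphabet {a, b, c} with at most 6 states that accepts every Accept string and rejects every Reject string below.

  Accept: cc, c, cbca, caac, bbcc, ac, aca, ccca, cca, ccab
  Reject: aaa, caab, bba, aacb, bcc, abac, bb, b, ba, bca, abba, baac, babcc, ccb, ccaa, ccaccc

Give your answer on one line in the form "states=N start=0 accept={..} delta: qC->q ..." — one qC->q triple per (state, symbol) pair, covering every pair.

State merging on the prefix tree: take the shortest (then alphabetical) example prefix whose next move is undefined and point that move at state 0, else 1, else 2, ...; a target is out if some Accept/Reject pair would then sit in one state with the same input left (inseparable). If every existing state is out, open a new one.
a: 0a undefined. 0a->0: ok.
b: 0b undefined. 0b->0: no, cc/bcc meet in 0 with "cc" left. Open state 1: 0b->1.
c: 0c undefined. 0c->0: no, cc/aaa meet in 0. 0c->1: no, c/b meet in 1. Open state 2: 0c->2.
ba: 1a undefined. 1a->0: no, c/abac meet in 2. 1a->1: no, bbcc/babcc meet in 1 with "bcc" left. 1a->2: no, cc/abac meet in 2 with "c" left. Open state 3: 1a->3.
bb: 1b undefined. 1b->0: ok.
bc: 1c undefined. 1c->0: no, c/bcc meet in 2. 1c->1: ok.
ca: 2a undefined. 2a->0: no, aca/aaa meet in 0. 2a->1: no, caac/abac meet in 3 with "c" left. 2a->2: ok.
cb: 2b undefined. 2b->0: ok.
cc: 2c undefined. 2c->0: no, cc/aaa meet in 0. 2c->1: no, cc/bcc meet in 1. 2c->2: no, cc/ccaa meet in 2. 2c->3: no, cc/ba meet in 3. Open state 4: 2c->4.
baa: 3a undefined. 3a->0: no, c/baac meet in 2. 3a->1: ok.
bab: 3b undefined. 3b->0: no, cc/babcc meet in 4. 3b->1: ok.
cca: 4a undefined. 4a->0: no, cca/aaa meet in 0. 4a->1: no, cca/bcc meet in 1. 4a->2: no, c/ccaa meet in 2. 4a->3: no, cca/ba meet in 3. 4a->4: no, cc/ccaa meet in 4. Open state 5: 4a->5.
ccb: 4b undefined. 4b->0: ok.
ccc: 4c undefined. 4c->0: no, ccca/aaa meet in 0. 4c->1: no, ccca/ba meet in 3. 4c->2: ok.
abac: 3c undefined. 3c->0: ok.
ccaa: 5a undefined. 5a->0: ok.
ccab: 5b undefined. 5b->0: no, ccab/aaa meet in 0. 5b->1: no, ccab/bcc meet in 1. 5b->2: ok.
ccac: 5c undefined. 5c->0: no, cc/ccaccc meet in 4. 5c->1: ok.
All examples now run through 6 states with every (state, symbol) defined. Accept strings end in {2,4,5}, Reject strings end in {0,1,3}; accept={2,4,5}.

states=6 start=0 accept={2,4,5} delta: 0a->0 0b->1 0c->2 1a->3 1b->0 1c->1 2a->2 2b->0 2c->4 3a->1 3b->1 3c->0 4a->5 4b->0 4c->2 5a->0 5b->2 5c->1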